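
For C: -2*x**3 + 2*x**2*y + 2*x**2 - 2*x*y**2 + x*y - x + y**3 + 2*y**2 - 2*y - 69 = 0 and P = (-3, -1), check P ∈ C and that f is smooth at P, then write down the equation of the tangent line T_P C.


Tangent line at P: -58*x - 174 = 0.

Step 1: f(-3, -1) = 0, so P lies on C.
Step 2: partial derivatives
  f_x(x, y) = -6*x**2 + 4*x*y + 4*x - 2*y**2 + y - 1, f_y(x, y) = 2*x**2 - 4*x*y + x + 3*y**2 + 4*y - 2.
  f_x(P) = -58, f_y(P) = 0 (gradient nonzero, so P is smooth).
Step 3: tangent line at P: -58·(x − -3) + 0·(y − -1) = 0.
Expanding: -58*x - 174 = 0.


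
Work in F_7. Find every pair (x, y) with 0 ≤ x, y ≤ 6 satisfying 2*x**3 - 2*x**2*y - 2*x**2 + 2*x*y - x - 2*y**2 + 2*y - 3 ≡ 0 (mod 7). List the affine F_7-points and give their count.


Affine F_7-points: {(0, 2), (0, 6), (1, 4), (2, 3), (3, 4), (3, 5)}; count = 6.

For each of the 49 pairs (x, y) ∈ F_7², evaluate f(x, y) mod 7. Record the zeros.
  x = 0: [0↦4, 1↦4, 2↦0, 3↦6, 4↦1, 5↦6, 6↦0]  zeros at y ∈ {2, 6}
  x = 1: [0↦3, 1↦3, 2↦6, 3↦5, 4↦0, 5↦5, 6↦6]  zeros at y ∈ {4}
  x = 2: [0↦3, 1↦6, 2↦5, 3↦0, 4↦5, 5↦6, 6↦3]  zeros at y ∈ {3}
  x = 3: [0↦2, 1↦4, 2↦2, 3↦3, 4↦0, 5↦0, 6↦3]  zeros at y ∈ {4, 5}
  x = 4: [0↦5, 1↦2, 2↦2, 3↦5, 4↦4, 5↦6, 6↦4]  zeros at y ∈ ∅
  x = 5: [0↦3, 1↦5, 2↦3, 3↦4, 4↦1, 5↦1, 6↦4]  zeros at y ∈ ∅
  x = 6: [0↦1, 1↦4, 2↦3, 3↦5, 4↦3, 5↦4, 6↦1]  zeros at y ∈ ∅
Collecting zeros: affine points = {(0, 2), (0, 6), (1, 4), (2, 3), (3, 4), (3, 5)}.
Total count |C(F_7)_aff| = 6.


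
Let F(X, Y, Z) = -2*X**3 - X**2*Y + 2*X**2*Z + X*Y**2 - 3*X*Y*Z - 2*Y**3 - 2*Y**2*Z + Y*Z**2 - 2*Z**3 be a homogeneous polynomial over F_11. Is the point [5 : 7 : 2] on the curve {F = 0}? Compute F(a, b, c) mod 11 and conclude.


F(5,7,2) ≡ 6 (mod 11); P is NOT on the curve.

Evaluate F(5, 7, 2) term-by-term (mod 11).
  -2*X**3 ↦ -2·125·1·1 = -250
  -X**2*Y ↦ -1·25·7·1 = -175
  2*X**2*Z ↦ 2·25·1·2 = 100
  X*Y**2 ↦ 1·5·49·1 = 245
  -3*X*Y*Z ↦ -3·5·7·2 = -210
  -2*Y**3 ↦ -2·1·343·1 = -686
  -2*Y**2*Z ↦ -2·1·49·2 = -196
  Y*Z**2 ↦ 1·1·7·4 = 28
  -2*Z**3 ↦ -2·1·1·8 = -16
Sum: F(5, 7, 2) = (-250) + (-175) + (100) + (245) + (-210) + (-686) + (-196) + (28) + (-16) = -1160.
Reducing mod 11: -1160 ≡ 6 (mod 11).
Since F(a, b, c) ≡ 6 ≠ 0 (mod 11), P does NOT lie on the curve.


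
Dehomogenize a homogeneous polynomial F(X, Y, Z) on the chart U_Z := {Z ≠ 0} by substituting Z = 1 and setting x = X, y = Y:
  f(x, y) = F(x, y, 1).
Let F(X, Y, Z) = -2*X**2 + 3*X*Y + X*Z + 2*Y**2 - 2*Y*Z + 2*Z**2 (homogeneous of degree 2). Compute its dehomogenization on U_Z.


f(x, y) = -2*x**2 + 3*x*y + x + 2*y**2 - 2*y + 2

On U_Z we set Z = 1. Each monomial c·X^i·Y^j·Z^k in F becomes c·x^i·y^j·1^k = c·x^i·y^j.
Substituting Z = 1: F(X, Y, 1) = -2*x**2 + 3*x*y + x + 2*y**2 - 2*y + 2.
Note: deg(f) ≤ deg(F) = 2; strict inequality happens when F is divisible by Z (lost terms).


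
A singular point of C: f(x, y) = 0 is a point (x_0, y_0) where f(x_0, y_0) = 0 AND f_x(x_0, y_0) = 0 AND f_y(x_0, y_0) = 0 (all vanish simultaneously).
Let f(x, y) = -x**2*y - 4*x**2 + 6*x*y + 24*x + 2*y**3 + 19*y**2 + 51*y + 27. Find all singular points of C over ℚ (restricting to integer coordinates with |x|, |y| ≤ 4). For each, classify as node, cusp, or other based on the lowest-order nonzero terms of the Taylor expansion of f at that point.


Singular points: {(3, -3)}; classification: node.

Compute partial derivatives:
  f_x = -2*x*y - 8*x + 6*y + 24.
  f_y = -x**2 + 6*x + 6*y**2 + 38*y + 51.
Scan x_0 ∈ {−4, ..., 4}. For each x_0, f_y(x_0, y) is a polynomial in y; find its integer roots y ∈ {−4, ..., 4}, then test f_x and f at those candidates.
  x = -4: f_y(-4, y) = 6*y**2 + 38*y + 11; no integer root y with |y| ≤ 4.
  x = -3: f_y(-3, y) = 6*y**2 + 38*y + 24; no integer root y with |y| ≤ 4.
  x = -2: f_y(-2, y) = 6*y**2 + 38*y + 35; no integer root y with |y| ≤ 4.
  x = -1: f_y(-1, y) = 6*y**2 + 38*y + 44; no integer root y with |y| ≤ 4.
  x = 0: f_y(0, y) = 6*y**2 + 38*y + 51; no integer root y with |y| ≤ 4.
  x = 1: f_y(1, y) = 6*y**2 + 38*y + 56; vanishes at y ∈ {-4}. (1, -4): f_x = 0 but f = -1 ≠ 0.
  x = 2: f_y(2, y) = 6*y**2 + 38*y + 59; no integer root y with |y| ≤ 4.
  x = 3: f_y(3, y) = 6*y**2 + 38*y + 60; vanishes at y ∈ {-3}. (3, -3): f_x = 0, f = 0 — SINGULAR.
  x = 4: f_y(4, y) = 6*y**2 + 38*y + 59; no integer root y with |y| ≤ 4.
Only singular point on the grid: (3, -3).
Classify: substitute x = 3 + u, y = -3 + v and expand: f = -u**2*v - u**2 + 2*v**3 + v**2.
No constant or linear terms (consistent with a singular point). Quadratic part: -u**2 + v**2. Cubic part: -u**2*v + 2*v**3.
The quadratic part v**2 - u**2 = (v − u)(v + u) splits into two distinct linear factors, so there are two distinct tangent lines y − -3 = ±(x − 3) — this is a node (ordinary double point).
Classification: node.


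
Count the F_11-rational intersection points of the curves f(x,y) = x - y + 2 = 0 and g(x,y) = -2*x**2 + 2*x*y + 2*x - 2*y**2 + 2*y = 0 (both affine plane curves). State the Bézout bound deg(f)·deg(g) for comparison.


Common zeros: {(3, 5), (8, 10)}; count = 2; Bézout bound = 2.

deg(f) = 1, deg(g) = 2, so Bézout bound = 2.
Scan x ∈ F_11. For each x, list the y ∈ F_11 with f(x, y) ≡ 0 and those with g(x, y) ≡ 0 (mod 11); the common zeros in that column are the intersection.
  x = 0: f ≡ 0 at y ∈ {2}; g ≡ 0 at y ∈ {0, 1}; common: ∅.
  x = 1: f ≡ 0 at y ∈ {3}; g ≡ 0 at y ∈ {0, 2}; common: ∅.
  x = 2: f ≡ 0 at y ∈ {4}; g ≡ 0 at y ∈ {1, 2}; common: ∅.
  x = 3: f ≡ 0 at y ∈ {5}; g ≡ 0 at y ∈ {5, 10}; common: {5}.
  x = 4: f ≡ 0 at y ∈ {6}; g ≡ 0 at y ∈ ∅; common: ∅.
  x = 5: f ≡ 0 at y ∈ {7}; g ≡ 0 at y ∈ {3}; common: ∅.
  x = 6: f ≡ 0 at y ∈ {8}; g ≡ 0 at y ∈ ∅; common: ∅.
  x = 7: f ≡ 0 at y ∈ {9}; g ≡ 0 at y ∈ ∅; common: ∅.
  x = 8: f ≡ 0 at y ∈ {10}; g ≡ 0 at y ∈ {10}; common: {10}.
  x = 9: f ≡ 0 at y ∈ {0}; g ≡ 0 at y ∈ ∅; common: ∅.
  x = 10: f ≡ 0 at y ∈ {1}; g ≡ 0 at y ∈ {3, 8}; common: ∅.
Collecting: common zeros = {(3, 5), (8, 10)}, so the count is 2.
Comparison with the Bézout bound: 2 ≤ 2 = deg(f)·deg(g), as expected for curves with no common component (the bound is attained).


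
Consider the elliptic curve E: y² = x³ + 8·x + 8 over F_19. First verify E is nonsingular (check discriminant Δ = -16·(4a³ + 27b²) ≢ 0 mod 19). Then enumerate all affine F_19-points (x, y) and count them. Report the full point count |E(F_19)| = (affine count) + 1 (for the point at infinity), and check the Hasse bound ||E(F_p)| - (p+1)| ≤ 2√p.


Affine points = {(1, 6), (1, 13), (4, 3), (4, 16), (6, 5), (6, 14), (9, 7), (9, 12), (10, 9), (10, 10), (15, 8), (15, 11)}; affine count = 12; |E(F_19)| = 13.

Discriminant check: Δ ∝ 4a³ + 27b² = 4·8³ + 27·8² = 4·512 + 27·64 ≡ 14 (mod 19). Nonzero ⇒ E is nonsingular.
For each x ∈ F_19, compute rhs = x³ + 8·x + 8 mod 19, then count y ∈ F_19 with y² ≡ rhs.
  x = 0: rhs = 8, matching y values: none (0 points).
  x = 1: rhs = 17, matching y values: 6, 13 (2 points).
  x = 2: rhs = 13, matching y values: none (0 points).
  x = 3: rhs = 2, matching y values: none (0 points).
  x = 4: rhs = 9, matching y values: 3, 16 (2 points).
  x = 5: rhs = 2, matching y values: none (0 points).
  x = 6: rhs = 6, matching y values: 5, 14 (2 points).
  x = 7: rhs = 8, matching y values: none (0 points).
  x = 8: rhs = 14, matching y values: none (0 points).
  x = 9: rhs = 11, matching y values: 7, 12 (2 points).
  x = 10: rhs = 5, matching y values: 9, 10 (2 points).
  x = 11: rhs = 2, matching y values: none (0 points).
  x = 12: rhs = 8, matching y values: none (0 points).
  x = 13: rhs = 10, matching y values: none (0 points).
  x = 14: rhs = 14, matching y values: none (0 points).
  x = 15: rhs = 7, matching y values: 8, 11 (2 points).
  x = 16: rhs = 14, matching y values: none (0 points).
  x = 17: rhs = 3, matching y values: none (0 points).
  x = 18: rhs = 18, matching y values: none (0 points).
Total affine count: 12.
Full point count |E(F_19)| = 12 + 1 = 13.
Hasse bound: |13 − (19+1)| = |-7| = 7 ≤ 2√19 ≈ 8.7178 ✓.


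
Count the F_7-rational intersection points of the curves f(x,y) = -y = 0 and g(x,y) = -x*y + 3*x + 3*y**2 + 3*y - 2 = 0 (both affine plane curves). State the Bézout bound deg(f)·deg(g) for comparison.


Common zeros: {(3, 0)}; count = 1; Bézout bound = 2.

deg(f) = 1, deg(g) = 2, so Bézout bound = 2.
Scan x ∈ F_7. For each x, list the y ∈ F_7 with f(x, y) ≡ 0 and those with g(x, y) ≡ 0 (mod 7); the common zeros in that column are the intersection.
  x = 0: f ≡ 0 at y ∈ {0}; g ≡ 0 at y ∈ ∅; common: ∅.
  x = 1: f ≡ 0 at y ∈ {0}; g ≡ 0 at y ∈ ∅; common: ∅.
  x = 2: f ≡ 0 at y ∈ {0}; g ≡ 0 at y ∈ {4, 5}; common: ∅.
  x = 3: f ≡ 0 at y ∈ {0}; g ≡ 0 at y ∈ {0}; common: {0}.
  x = 4: f ≡ 0 at y ∈ {0}; g ≡ 0 at y ∈ {6}; common: ∅.
  x = 5: f ≡ 0 at y ∈ {0}; g ≡ 0 at y ∈ {1, 2}; common: ∅.
  x = 6: f ≡ 0 at y ∈ {0}; g ≡ 0 at y ∈ ∅; common: ∅.
Collecting: common zeros = {(3, 0)}, so the count is 1.
Comparison with the Bézout bound: 1 ≤ 2 = deg(f)·deg(g), as expected for curves with no common component (the affine F_7-count falls short of the bound because intersections may lie at infinity, over extension fields, or carry multiplicity).


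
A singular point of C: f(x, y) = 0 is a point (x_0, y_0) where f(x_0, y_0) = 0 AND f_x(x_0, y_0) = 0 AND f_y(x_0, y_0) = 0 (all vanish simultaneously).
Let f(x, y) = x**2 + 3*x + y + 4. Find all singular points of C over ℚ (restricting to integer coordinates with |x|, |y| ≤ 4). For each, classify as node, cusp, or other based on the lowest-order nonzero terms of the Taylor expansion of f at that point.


No singular points in the scanned grid; C is smooth there.

Compute partial derivatives:
  f_x = 2*x + 3.
  f_y = 1.
f_y = 1 is a nonzero constant, so f_y never vanishes: no point (x, y) can satisfy f = f_x = f_y = 0. In particular no (x, y) ∈ {−4, ..., 4}² is singular; the curve is smooth.


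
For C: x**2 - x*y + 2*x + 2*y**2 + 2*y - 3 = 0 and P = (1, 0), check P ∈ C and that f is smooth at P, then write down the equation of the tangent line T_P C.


Tangent line at P: 4*x + y - 4 = 0.

Step 1: f(1, 0) = 0, so P lies on C.
Step 2: partial derivatives
  f_x(x, y) = 2*x - y + 2, f_y(x, y) = -x + 4*y + 2.
  f_x(P) = 4, f_y(P) = 1 (gradient nonzero, so P is smooth).
Step 3: tangent line at P: 4·(x − 1) + 1·(y − 0) = 0.
Expanding: 4*x + y - 4 = 0.


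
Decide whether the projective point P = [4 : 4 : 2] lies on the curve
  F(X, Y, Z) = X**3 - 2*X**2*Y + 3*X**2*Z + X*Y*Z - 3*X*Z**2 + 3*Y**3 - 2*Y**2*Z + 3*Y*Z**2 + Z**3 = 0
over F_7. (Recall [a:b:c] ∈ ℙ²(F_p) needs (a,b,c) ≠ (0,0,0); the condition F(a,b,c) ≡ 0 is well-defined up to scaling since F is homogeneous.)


F(4,4,2) ≡ 4 (mod 7); P is NOT on the curve.

Evaluate F(4, 4, 2) term-by-term (mod 7).
  X**3 ↦ 1·64·1·1 = 64
  -2*X**2*Y ↦ -2·16·4·1 = -128
  3*X**2*Z ↦ 3·16·1·2 = 96
  X*Y*Z ↦ 1·4·4·2 = 32
  -3*X*Z**2 ↦ -3·4·1·4 = -48
  3*Y**3 ↦ 3·1·64·1 = 192
  -2*Y**2*Z ↦ -2·1·16·2 = -64
  3*Y*Z**2 ↦ 3·1·4·4 = 48
  Z**3 ↦ 1·1·1·8 = 8
Sum: F(4, 4, 2) = (64) + (-128) + (96) + (32) + (-48) + (192) + (-64) + (48) + (8) = 200.
Reducing mod 7: 200 ≡ 4 (mod 7).
Since F(a, b, c) ≡ 4 ≠ 0 (mod 7), P does NOT lie on the curve.


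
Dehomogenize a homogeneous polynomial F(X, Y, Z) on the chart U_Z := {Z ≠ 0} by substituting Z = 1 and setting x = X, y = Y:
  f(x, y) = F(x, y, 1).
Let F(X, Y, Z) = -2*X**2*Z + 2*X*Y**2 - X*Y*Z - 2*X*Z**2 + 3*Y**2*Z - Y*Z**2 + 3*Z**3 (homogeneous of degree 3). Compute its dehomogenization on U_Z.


f(x, y) = -2*x**2 + 2*x*y**2 - x*y - 2*x + 3*y**2 - y + 3

On U_Z we set Z = 1. Each monomial c·X^i·Y^j·Z^k in F becomes c·x^i·y^j·1^k = c·x^i·y^j.
Substituting Z = 1: F(X, Y, 1) = -2*x**2 + 2*x*y**2 - x*y - 2*x + 3*y**2 - y + 3.
Note: deg(f) ≤ deg(F) = 3; strict inequality happens when F is divisible by Z (lost terms).


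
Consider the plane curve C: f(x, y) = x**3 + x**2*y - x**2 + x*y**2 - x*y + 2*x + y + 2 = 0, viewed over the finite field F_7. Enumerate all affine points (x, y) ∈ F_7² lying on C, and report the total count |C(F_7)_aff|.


Affine F_7-points: {(0, 5), (4, 3), (4, 6), (5, 0), (6, 1), (6, 2)}; count = 6.

For each of the 49 pairs (x, y) ∈ F_7², evaluate f(x, y) mod 7. Record the zeros.
  x = 0: [0↦2, 1↦3, 2↦4, 3↦5, 4↦6, 5↦0, 6↦1]  zeros at y ∈ {5}
  x = 1: [0↦4, 1↦6, 2↦3, 3↦2, 4↦3, 5↦6, 6↦4]  zeros at y ∈ ∅
  x = 2: [0↦3, 1↦1, 2↦3, 3↦2, 4↦5, 5↦5, 6↦2]  zeros at y ∈ ∅
  x = 3: [0↦5, 1↦1, 2↦3, 3↦4, 4↦4, 5↦3, 6↦1]  zeros at y ∈ ∅
  x = 4: [0↦2, 1↦5, 2↦2, 3↦0, 4↦6, 5↦6, 6↦0]  zeros at y ∈ {3, 6}
  x = 5: [0↦0, 1↦5, 2↦6, 3↦3, 4↦3, 5↦6, 6↦5]  zeros at y ∈ {0}
  x = 6: [0↦5, 1↦0, 2↦0, 3↦5, 4↦1, 5↦2, 6↦1]  zeros at y ∈ {1, 2}
Collecting zeros: affine points = {(0, 5), (4, 3), (4, 6), (5, 0), (6, 1), (6, 2)}.
Total count |C(F_7)_aff| = 6.


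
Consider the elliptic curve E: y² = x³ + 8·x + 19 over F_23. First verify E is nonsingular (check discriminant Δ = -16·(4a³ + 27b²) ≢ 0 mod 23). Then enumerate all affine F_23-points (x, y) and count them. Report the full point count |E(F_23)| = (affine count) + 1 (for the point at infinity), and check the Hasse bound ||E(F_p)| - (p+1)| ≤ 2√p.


Affine points = {(3, 1), (3, 22), (4, 0), (5, 0), (7, 2), (7, 21), (10, 8), (10, 15), (11, 9), (11, 14), (12, 7), (12, 16), (14, 0), (15, 8), (15, 15), (17, 10), (17, 13), (21, 8), (21, 15)}; affine count = 19; |E(F_23)| = 20.

Discriminant check: Δ ∝ 4a³ + 27b² = 4·8³ + 27·19² = 4·512 + 27·361 ≡ 19 (mod 23). Nonzero ⇒ E is nonsingular.
For each x ∈ F_23, compute rhs = x³ + 8·x + 19 mod 23, then count y ∈ F_23 with y² ≡ rhs.
  x = 0: rhs = 19, matching y values: none (0 points).
  x = 1: rhs = 5, matching y values: none (0 points).
  x = 2: rhs = 20, matching y values: none (0 points).
  x = 3: rhs = 1, matching y values: 1, 22 (2 points).
  x = 4: rhs = 0, matching y values: 0 (1 points).
  x = 5: rhs = 0, matching y values: 0 (1 points).
  x = 6: rhs = 7, matching y values: none (0 points).
  x = 7: rhs = 4, matching y values: 2, 21 (2 points).
  x = 8: rhs = 20, matching y values: none (0 points).
  x = 9: rhs = 15, matching y values: none (0 points).
  x = 10: rhs = 18, matching y values: 8, 15 (2 points).
  x = 11: rhs = 12, matching y values: 9, 14 (2 points).
  x = 12: rhs = 3, matching y values: 7, 16 (2 points).
  x = 13: rhs = 20, matching y values: none (0 points).
  x = 14: rhs = 0, matching y values: 0 (1 points).
  x = 15: rhs = 18, matching y values: 8, 15 (2 points).
  x = 16: rhs = 11, matching y values: none (0 points).
  x = 17: rhs = 8, matching y values: 10, 13 (2 points).
  x = 18: rhs = 15, matching y values: none (0 points).
  x = 19: rhs = 15, matching y values: none (0 points).
  x = 20: rhs = 14, matching y values: none (0 points).
  x = 21: rhs = 18, matching y values: 8, 15 (2 points).
  x = 22: rhs = 10, matching y values: none (0 points).
Total affine count: 19.
Full point count |E(F_23)| = 19 + 1 = 20.
Hasse bound: |20 − (23+1)| = |-4| = 4 ≤ 2√23 ≈ 9.5917 ✓.


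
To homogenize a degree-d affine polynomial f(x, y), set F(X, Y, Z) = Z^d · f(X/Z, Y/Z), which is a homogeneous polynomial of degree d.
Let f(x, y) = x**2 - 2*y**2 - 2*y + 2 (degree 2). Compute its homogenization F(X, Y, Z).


F(X, Y, Z) = X**2 - 2*Y**2 - 2*Y*Z + 2*Z**2

deg(f) = 2.
Substitute x = X/Z, y = Y/Z into f, then multiply by Z^2.
  monomial 1·x^2·y^0 ↦ 1·X^2·Y^0·Z^0.
  monomial -2·x^0·y^2 ↦ -2·X^0·Y^2·Z^0.
  monomial -2·x^0·y^1 ↦ -2·X^0·Y^1·Z^1.
  monomial 2·x^0·y^0 ↦ 2·X^0·Y^0·Z^2.
Collecting: F(X, Y, Z) = X**2 - 2*Y**2 - 2*Y*Z + 2*Z**2.


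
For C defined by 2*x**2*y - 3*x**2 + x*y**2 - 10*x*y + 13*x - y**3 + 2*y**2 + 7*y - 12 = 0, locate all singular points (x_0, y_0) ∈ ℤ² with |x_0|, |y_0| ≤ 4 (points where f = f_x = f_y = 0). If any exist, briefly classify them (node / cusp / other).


Singular points: {(2, 1)}; classification: node.

Compute partial derivatives:
  f_x = 4*x*y - 6*x + y**2 - 10*y + 13.
  f_y = 2*x**2 + 2*x*y - 10*x - 3*y**2 + 4*y + 7.
Scan x_0 ∈ {−4, ..., 4}. For each x_0, f_y(x_0, y) is a polynomial in y; find its integer roots y ∈ {−4, ..., 4}, then test f_x and f at those candidates.
  x = -4: f_y(-4, y) = -3*y**2 - 4*y + 79; no integer root y with |y| ≤ 4.
  x = -3: f_y(-3, y) = -3*y**2 - 2*y + 55; no integer root y with |y| ≤ 4.
  x = -2: f_y(-2, y) = 35 - 3*y**2; no integer root y with |y| ≤ 4.
  x = -1: f_y(-1, y) = -3*y**2 + 2*y + 19; no integer root y with |y| ≤ 4.
  x = 0: f_y(0, y) = -3*y**2 + 4*y + 7; vanishes at y ∈ {-1}. (0, -1): f_x = 24 ≠ 0.
  x = 1: f_y(1, y) = -3*y**2 + 6*y - 1; no integer root y with |y| ≤ 4.
  x = 2: f_y(2, y) = -3*y**2 + 8*y - 5; vanishes at y ∈ {1}. (2, 1): f_x = 0, f = 0 — SINGULAR.
  x = 3: f_y(3, y) = -3*y**2 + 10*y - 5; no integer root y with |y| ≤ 4.
  x = 4: f_y(4, y) = -3*y**2 + 12*y - 1; no integer root y with |y| ≤ 4.
Only singular point on the grid: (2, 1).
Classify: substitute x = 2 + u, y = 1 + v and expand: f = 2*u**2*v - u**2 + u*v**2 - v**3 + v**2.
No constant or linear terms (consistent with a singular point). Quadratic part: -u**2 + v**2. Cubic part: 2*u**2*v + u*v**2 - v**3.
The quadratic part v**2 - u**2 = (v − u)(v + u) splits into two distinct linear factors, so there are two distinct tangent lines y − 1 = ±(x − 2) — this is a node (ordinary double point).
Classification: node.


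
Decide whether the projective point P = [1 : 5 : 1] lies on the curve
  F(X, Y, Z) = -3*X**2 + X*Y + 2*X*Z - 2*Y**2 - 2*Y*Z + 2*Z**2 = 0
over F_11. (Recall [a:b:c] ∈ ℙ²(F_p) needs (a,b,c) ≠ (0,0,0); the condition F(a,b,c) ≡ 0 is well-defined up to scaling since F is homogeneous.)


F(1,5,1) ≡ 1 (mod 11); P is NOT on the curve.

Evaluate F(1, 5, 1) term-by-term (mod 11).
  -3*X**2 ↦ -3·1·1·1 = -3
  X*Y ↦ 1·1·5·1 = 5
  2*X*Z ↦ 2·1·1·1 = 2
  -2*Y**2 ↦ -2·1·25·1 = -50
  -2*Y*Z ↦ -2·1·5·1 = -10
  2*Z**2 ↦ 2·1·1·1 = 2
Sum: F(1, 5, 1) = (-3) + (5) + (2) + (-50) + (-10) + (2) = -54.
Reducing mod 11: -54 ≡ 1 (mod 11).
Since F(a, b, c) ≡ 1 ≠ 0 (mod 11), P does NOT lie on the curve.


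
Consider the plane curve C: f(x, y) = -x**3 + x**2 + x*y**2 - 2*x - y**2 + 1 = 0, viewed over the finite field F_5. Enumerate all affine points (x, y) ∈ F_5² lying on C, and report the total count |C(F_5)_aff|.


Affine F_5-points: {(0, 1), (0, 4), (3, 2), (3, 3), (4, 0)}; count = 5.

For each of the 25 pairs (x, y) ∈ F_5², evaluate f(x, y) mod 5. Record the zeros.
  x = 0: [0↦1, 1↦0, 2↦2, 3↦2, 4↦0]  zeros at y ∈ {1, 4}
  x = 1: [0↦4, 1↦4, 2↦4, 3↦4, 4↦4]  zeros at y ∈ ∅
  x = 2: [0↦3, 1↦4, 2↦2, 3↦2, 4↦4]  zeros at y ∈ ∅
  x = 3: [0↦2, 1↦4, 2↦0, 3↦0, 4↦4]  zeros at y ∈ {2, 3}
  x = 4: [0↦0, 1↦3, 2↦2, 3↦2, 4↦3]  zeros at y ∈ {0}
Collecting zeros: affine points = {(0, 1), (0, 4), (3, 2), (3, 3), (4, 0)}.
Total count |C(F_5)_aff| = 5.


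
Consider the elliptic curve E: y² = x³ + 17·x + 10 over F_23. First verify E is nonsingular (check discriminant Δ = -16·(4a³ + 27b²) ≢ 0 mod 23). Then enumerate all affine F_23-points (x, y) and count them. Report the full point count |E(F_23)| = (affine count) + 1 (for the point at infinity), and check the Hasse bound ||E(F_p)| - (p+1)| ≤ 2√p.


Affine points = {(2, 11), (2, 12), (4, 2), (4, 21), (5, 6), (5, 17), (6, 11), (6, 12), (7, 9), (7, 14), (9, 8), (9, 15), (13, 6), (13, 17), (14, 5), (14, 18), (15, 11), (15, 12), (16, 10), (16, 13), (19, 4), (19, 19), (20, 1), (20, 22)}; affine count = 24; |E(F_23)| = 25.

Discriminant check: Δ ∝ 4a³ + 27b² = 4·17³ + 27·10² = 4·4913 + 27·100 ≡ 19 (mod 23). Nonzero ⇒ E is nonsingular.
For each x ∈ F_23, compute rhs = x³ + 17·x + 10 mod 23, then count y ∈ F_23 with y² ≡ rhs.
  x = 0: rhs = 10, matching y values: none (0 points).
  x = 1: rhs = 5, matching y values: none (0 points).
  x = 2: rhs = 6, matching y values: 11, 12 (2 points).
  x = 3: rhs = 19, matching y values: none (0 points).
  x = 4: rhs = 4, matching y values: 2, 21 (2 points).
  x = 5: rhs = 13, matching y values: 6, 17 (2 points).
  x = 6: rhs = 6, matching y values: 11, 12 (2 points).
  x = 7: rhs = 12, matching y values: 9, 14 (2 points).
  x = 8: rhs = 14, matching y values: none (0 points).
  x = 9: rhs = 18, matching y values: 8, 15 (2 points).
  x = 10: rhs = 7, matching y values: none (0 points).
  x = 11: rhs = 10, matching y values: none (0 points).
  x = 12: rhs = 10, matching y values: none (0 points).
  x = 13: rhs = 13, matching y values: 6, 17 (2 points).
  x = 14: rhs = 2, matching y values: 5, 18 (2 points).
  x = 15: rhs = 6, matching y values: 11, 12 (2 points).
  x = 16: rhs = 8, matching y values: 10, 13 (2 points).
  x = 17: rhs = 14, matching y values: none (0 points).
  x = 18: rhs = 7, matching y values: none (0 points).
  x = 19: rhs = 16, matching y values: 4, 19 (2 points).
  x = 20: rhs = 1, matching y values: 1, 22 (2 points).
  x = 21: rhs = 14, matching y values: none (0 points).
  x = 22: rhs = 15, matching y values: none (0 points).
Total affine count: 24.
Full point count |E(F_23)| = 24 + 1 = 25.
Hasse bound: |25 − (23+1)| = |1| = 1 ≤ 2√23 ≈ 9.5917 ✓.


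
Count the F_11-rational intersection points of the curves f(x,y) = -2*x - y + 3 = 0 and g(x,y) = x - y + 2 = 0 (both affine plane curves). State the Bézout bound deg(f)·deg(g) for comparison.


Common zeros: {(4, 6)}; count = 1; Bézout bound = 1.

deg(f) = 1, deg(g) = 1, so Bézout bound = 1.
Scan x ∈ F_11. For each x, list the y ∈ F_11 with f(x, y) ≡ 0 and those with g(x, y) ≡ 0 (mod 11); the common zeros in that column are the intersection.
  x = 0: f ≡ 0 at y ∈ {3}; g ≡ 0 at y ∈ {2}; common: ∅.
  x = 1: f ≡ 0 at y ∈ {1}; g ≡ 0 at y ∈ {3}; common: ∅.
  x = 2: f ≡ 0 at y ∈ {10}; g ≡ 0 at y ∈ {4}; common: ∅.
  x = 3: f ≡ 0 at y ∈ {8}; g ≡ 0 at y ∈ {5}; common: ∅.
  x = 4: f ≡ 0 at y ∈ {6}; g ≡ 0 at y ∈ {6}; common: {6}.
  x = 5: f ≡ 0 at y ∈ {4}; g ≡ 0 at y ∈ {7}; common: ∅.
  x = 6: f ≡ 0 at y ∈ {2}; g ≡ 0 at y ∈ {8}; common: ∅.
  x = 7: f ≡ 0 at y ∈ {0}; g ≡ 0 at y ∈ {9}; common: ∅.
  x = 8: f ≡ 0 at y ∈ {9}; g ≡ 0 at y ∈ {10}; common: ∅.
  x = 9: f ≡ 0 at y ∈ {7}; g ≡ 0 at y ∈ {0}; common: ∅.
  x = 10: f ≡ 0 at y ∈ {5}; g ≡ 0 at y ∈ {1}; common: ∅.
Collecting: common zeros = {(4, 6)}, so the count is 1.
Comparison with the Bézout bound: 1 ≤ 1 = deg(f)·deg(g), as expected for curves with no common component (the bound is attained).


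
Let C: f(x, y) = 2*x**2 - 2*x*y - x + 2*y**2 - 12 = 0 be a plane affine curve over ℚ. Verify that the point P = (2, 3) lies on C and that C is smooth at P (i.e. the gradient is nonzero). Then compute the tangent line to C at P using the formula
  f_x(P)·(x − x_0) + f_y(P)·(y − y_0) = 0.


Tangent line at P: x + 8*y - 26 = 0.

Step 1: f(2, 3) = 0, so P lies on C.
Step 2: partial derivatives
  f_x(x, y) = 4*x - 2*y - 1, f_y(x, y) = -2*x + 4*y.
  f_x(P) = 1, f_y(P) = 8 (gradient nonzero, so P is smooth).
Step 3: tangent line at P: 1·(x − 2) + 8·(y − 3) = 0.
Expanding: x + 8*y - 26 = 0.


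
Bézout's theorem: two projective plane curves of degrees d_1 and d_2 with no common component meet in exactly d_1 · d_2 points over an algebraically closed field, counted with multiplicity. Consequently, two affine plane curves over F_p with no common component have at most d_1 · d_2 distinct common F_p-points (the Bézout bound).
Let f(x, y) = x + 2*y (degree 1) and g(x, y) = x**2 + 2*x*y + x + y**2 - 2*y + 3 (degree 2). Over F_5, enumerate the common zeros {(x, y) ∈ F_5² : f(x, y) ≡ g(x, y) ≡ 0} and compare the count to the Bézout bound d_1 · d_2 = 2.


Common zeros: {(3, 1), (4, 3)}; count = 2; Bézout bound = 2.

deg(f) = 1, deg(g) = 2, so Bézout bound = 2.
Scan x ∈ F_5. For each x, list the y ∈ F_5 with f(x, y) ≡ 0 and those with g(x, y) ≡ 0 (mod 5); the common zeros in that column are the intersection.
  x = 0: f ≡ 0 at y ∈ {0}; g ≡ 0 at y ∈ ∅; common: ∅.
  x = 1: f ≡ 0 at y ∈ {2}; g ≡ 0 at y ∈ {0}; common: ∅.
  x = 2: f ≡ 0 at y ∈ {4}; g ≡ 0 at y ∈ ∅; common: ∅.
  x = 3: f ≡ 0 at y ∈ {1}; g ≡ 0 at y ∈ {0, 1}; common: {1}.
  x = 4: f ≡ 0 at y ∈ {3}; g ≡ 0 at y ∈ {1, 3}; common: {3}.
Collecting: common zeros = {(3, 1), (4, 3)}, so the count is 2.
Comparison with the Bézout bound: 2 ≤ 2 = deg(f)·deg(g), as expected for curves with no common component (the bound is attained).


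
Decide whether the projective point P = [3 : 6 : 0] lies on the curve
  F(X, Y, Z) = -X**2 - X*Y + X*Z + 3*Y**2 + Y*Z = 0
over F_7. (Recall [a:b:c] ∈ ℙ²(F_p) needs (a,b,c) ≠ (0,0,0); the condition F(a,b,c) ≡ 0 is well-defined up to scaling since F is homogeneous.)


F(3,6,0) ≡ 4 (mod 7); P is NOT on the curve.

Evaluate F(3, 6, 0) term-by-term (mod 7).
  -X**2 ↦ -1·9·1·1 = -9
  -X*Y ↦ -1·3·6·1 = -18
  X*Z ↦ 1·3·1·0 = 0
  3*Y**2 ↦ 3·1·36·1 = 108
  Y*Z ↦ 1·1·6·0 = 0
Sum: F(3, 6, 0) = (-9) + (-18) + (0) + (108) + (0) = 81.
Reducing mod 7: 81 ≡ 4 (mod 7).
Since F(a, b, c) ≡ 4 ≠ 0 (mod 7), P does NOT lie on the curve.


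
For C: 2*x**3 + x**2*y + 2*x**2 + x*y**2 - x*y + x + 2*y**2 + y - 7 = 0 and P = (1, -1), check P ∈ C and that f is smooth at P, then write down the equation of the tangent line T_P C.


Tangent line at P: 11*x - 5*y - 16 = 0.

Step 1: f(1, -1) = 0, so P lies on C.
Step 2: partial derivatives
  f_x(x, y) = 6*x**2 + 2*x*y + 4*x + y**2 - y + 1, f_y(x, y) = x**2 + 2*x*y - x + 4*y + 1.
  f_x(P) = 11, f_y(P) = -5 (gradient nonzero, so P is smooth).
Step 3: tangent line at P: 11·(x − 1) + -5·(y − -1) = 0.
Expanding: 11*x - 5*y - 16 = 0.


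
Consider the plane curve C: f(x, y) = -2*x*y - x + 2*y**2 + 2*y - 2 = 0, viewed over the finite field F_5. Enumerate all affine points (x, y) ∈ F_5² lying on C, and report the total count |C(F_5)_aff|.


Affine F_5-points: {(0, 2), (1, 2), (1, 3), (2, 2), (2, 4), (3, 0), (3, 2), (4, 1), (4, 2)}; count = 9.

For each of the 25 pairs (x, y) ∈ F_5², evaluate f(x, y) mod 5. Record the zeros.
  x = 0: [0↦3, 1↦2, 2↦0, 3↦2, 4↦3]  zeros at y ∈ {2}
  x = 1: [0↦2, 1↦4, 2↦0, 3↦0, 4↦4]  zeros at y ∈ {2, 3}
  x = 2: [0↦1, 1↦1, 2↦0, 3↦3, 4↦0]  zeros at y ∈ {2, 4}
  x = 3: [0↦0, 1↦3, 2↦0, 3↦1, 4↦1]  zeros at y ∈ {0, 2}
  x = 4: [0↦4, 1↦0, 2↦0, 3↦4, 4↦2]  zeros at y ∈ {1, 2}
Collecting zeros: affine points = {(0, 2), (1, 2), (1, 3), (2, 2), (2, 4), (3, 0), (3, 2), (4, 1), (4, 2)}.
Total count |C(F_5)_aff| = 9.


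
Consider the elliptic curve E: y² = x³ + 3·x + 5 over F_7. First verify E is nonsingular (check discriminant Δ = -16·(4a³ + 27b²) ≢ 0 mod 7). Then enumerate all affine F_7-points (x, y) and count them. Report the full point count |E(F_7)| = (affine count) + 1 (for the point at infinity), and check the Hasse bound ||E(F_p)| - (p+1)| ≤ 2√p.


Affine points = {(1, 3), (1, 4), (4, 2), (4, 5), (6, 1), (6, 6)}; affine count = 6; |E(F_7)| = 7.

Discriminant check: Δ ∝ 4a³ + 27b² = 4·3³ + 27·5² = 4·27 + 27·25 ≡ 6 (mod 7). Nonzero ⇒ E is nonsingular.
For each x ∈ F_7, compute rhs = x³ + 3·x + 5 mod 7, then count y ∈ F_7 with y² ≡ rhs.
  x = 0: rhs = 5, matching y values: none (0 points).
  x = 1: rhs = 2, matching y values: 3, 4 (2 points).
  x = 2: rhs = 5, matching y values: none (0 points).
  x = 3: rhs = 6, matching y values: none (0 points).
  x = 4: rhs = 4, matching y values: 2, 5 (2 points).
  x = 5: rhs = 5, matching y values: none (0 points).
  x = 6: rhs = 1, matching y values: 1, 6 (2 points).
Total affine count: 6.
Full point count |E(F_7)| = 6 + 1 = 7.
Hasse bound: |7 − (7+1)| = |-1| = 1 ≤ 2√7 ≈ 5.2915 ✓.


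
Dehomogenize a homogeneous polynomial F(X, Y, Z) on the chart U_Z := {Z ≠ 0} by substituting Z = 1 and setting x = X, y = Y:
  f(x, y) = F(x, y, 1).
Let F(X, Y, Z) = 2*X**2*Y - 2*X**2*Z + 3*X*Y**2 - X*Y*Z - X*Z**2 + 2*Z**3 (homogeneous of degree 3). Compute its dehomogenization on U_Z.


f(x, y) = 2*x**2*y - 2*x**2 + 3*x*y**2 - x*y - x + 2

On U_Z we set Z = 1. Each monomial c·X^i·Y^j·Z^k in F becomes c·x^i·y^j·1^k = c·x^i·y^j.
Substituting Z = 1: F(X, Y, 1) = 2*x**2*y - 2*x**2 + 3*x*y**2 - x*y - x + 2.
Note: deg(f) ≤ deg(F) = 3; strict inequality happens when F is divisible by Z (lost terms).


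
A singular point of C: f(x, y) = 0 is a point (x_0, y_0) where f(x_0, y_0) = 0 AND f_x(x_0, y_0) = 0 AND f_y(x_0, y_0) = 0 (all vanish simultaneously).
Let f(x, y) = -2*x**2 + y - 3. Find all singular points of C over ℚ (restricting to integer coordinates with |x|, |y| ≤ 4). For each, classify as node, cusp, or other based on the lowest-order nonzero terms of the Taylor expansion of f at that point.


No singular points in the scanned grid; C is smooth there.

Compute partial derivatives:
  f_x = -4*x.
  f_y = 1.
f_y = 1 is a nonzero constant, so f_y never vanishes: no point (x, y) can satisfy f = f_x = f_y = 0. In particular no (x, y) ∈ {−4, ..., 4}² is singular; the curve is smooth.


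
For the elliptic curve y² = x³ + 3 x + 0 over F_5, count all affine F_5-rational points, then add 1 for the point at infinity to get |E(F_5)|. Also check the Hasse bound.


Affine points = {(0, 0), (1, 2), (1, 3), (2, 2), (2, 3), (3, 1), (3, 4), (4, 1), (4, 4)}; affine count = 9; |E(F_5)| = 10.

Discriminant check: Δ ∝ 4a³ + 27b² = 4·3³ + 27·0² = 4·27 + 27·0 ≡ 3 (mod 5). Nonzero ⇒ E is nonsingular.
For each x ∈ F_5, compute rhs = x³ + 3·x + 0 mod 5, then count y ∈ F_5 with y² ≡ rhs.
  x = 0: rhs = 0, matching y values: 0 (1 points).
  x = 1: rhs = 4, matching y values: 2, 3 (2 points).
  x = 2: rhs = 4, matching y values: 2, 3 (2 points).
  x = 3: rhs = 1, matching y values: 1, 4 (2 points).
  x = 4: rhs = 1, matching y values: 1, 4 (2 points).
Total affine count: 9.
Full point count |E(F_5)| = 9 + 1 = 10.
Hasse bound: |10 − (5+1)| = |4| = 4 ≤ 2√5 ≈ 4.4721 ✓.


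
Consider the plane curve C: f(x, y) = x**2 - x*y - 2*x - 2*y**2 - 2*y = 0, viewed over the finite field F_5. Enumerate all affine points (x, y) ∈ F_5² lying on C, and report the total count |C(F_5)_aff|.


Affine F_5-points: {(0, 0), (0, 4), (1, 2), (1, 4), (2, 0), (2, 3), (3, 2), (3, 3), (4, 1)}; count = 9.

For each of the 25 pairs (x, y) ∈ F_5², evaluate f(x, y) mod 5. Record the zeros.
  x = 0: [0↦0, 1↦1, 2↦3, 3↦1, 4↦0]  zeros at y ∈ {0, 4}
  x = 1: [0↦4, 1↦4, 2↦0, 3↦2, 4↦0]  zeros at y ∈ {2, 4}
  x = 2: [0↦0, 1↦4, 2↦4, 3↦0, 4↦2]  zeros at y ∈ {0, 3}
  x = 3: [0↦3, 1↦1, 2↦0, 3↦0, 4↦1]  zeros at y ∈ {2, 3}
  x = 4: [0↦3, 1↦0, 2↦3, 3↦2, 4↦2]  zeros at y ∈ {1}
Collecting zeros: affine points = {(0, 0), (0, 4), (1, 2), (1, 4), (2, 0), (2, 3), (3, 2), (3, 3), (4, 1)}.
Total count |C(F_5)_aff| = 9.


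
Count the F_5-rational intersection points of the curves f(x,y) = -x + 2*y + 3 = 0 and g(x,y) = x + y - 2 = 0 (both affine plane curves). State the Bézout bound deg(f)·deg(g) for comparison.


Common zeros: {(4, 3)}; count = 1; Bézout bound = 1.

deg(f) = 1, deg(g) = 1, so Bézout bound = 1.
Scan x ∈ F_5. For each x, list the y ∈ F_5 with f(x, y) ≡ 0 and those with g(x, y) ≡ 0 (mod 5); the common zeros in that column are the intersection.
  x = 0: f ≡ 0 at y ∈ {1}; g ≡ 0 at y ∈ {2}; common: ∅.
  x = 1: f ≡ 0 at y ∈ {4}; g ≡ 0 at y ∈ {1}; common: ∅.
  x = 2: f ≡ 0 at y ∈ {2}; g ≡ 0 at y ∈ {0}; common: ∅.
  x = 3: f ≡ 0 at y ∈ {0}; g ≡ 0 at y ∈ {4}; common: ∅.
  x = 4: f ≡ 0 at y ∈ {3}; g ≡ 0 at y ∈ {3}; common: {3}.
Collecting: common zeros = {(4, 3)}, so the count is 1.
Comparison with the Bézout bound: 1 ≤ 1 = deg(f)·deg(g), as expected for curves with no common component (the bound is attained).


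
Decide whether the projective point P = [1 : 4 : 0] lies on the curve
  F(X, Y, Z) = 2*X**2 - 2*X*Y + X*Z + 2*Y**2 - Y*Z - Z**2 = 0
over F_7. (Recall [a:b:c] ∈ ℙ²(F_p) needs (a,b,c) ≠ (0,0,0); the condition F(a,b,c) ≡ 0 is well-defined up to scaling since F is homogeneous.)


F(1,4,0) ≡ 5 (mod 7); P is NOT on the curve.

Evaluate F(1, 4, 0) term-by-term (mod 7).
  2*X**2 ↦ 2·1·1·1 = 2
  -2*X*Y ↦ -2·1·4·1 = -8
  X*Z ↦ 1·1·1·0 = 0
  2*Y**2 ↦ 2·1·16·1 = 32
  -Y*Z ↦ -1·1·4·0 = 0
  -Z**2 ↦ -1·1·1·0 = 0
Sum: F(1, 4, 0) = (2) + (-8) + (0) + (32) + (0) + (0) = 26.
Reducing mod 7: 26 ≡ 5 (mod 7).
Since F(a, b, c) ≡ 5 ≠ 0 (mod 7), P does NOT lie on the curve.


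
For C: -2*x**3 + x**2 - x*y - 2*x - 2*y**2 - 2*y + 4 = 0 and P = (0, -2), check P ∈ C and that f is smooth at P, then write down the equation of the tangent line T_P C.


Tangent line at P: 6*y + 12 = 0.

Step 1: f(0, -2) = 0, so P lies on C.
Step 2: partial derivatives
  f_x(x, y) = -6*x**2 + 2*x - y - 2, f_y(x, y) = -x - 4*y - 2.
  f_x(P) = 0, f_y(P) = 6 (gradient nonzero, so P is smooth).
Step 3: tangent line at P: 0·(x − 0) + 6·(y − -2) = 0.
Expanding: 6*y + 12 = 0.


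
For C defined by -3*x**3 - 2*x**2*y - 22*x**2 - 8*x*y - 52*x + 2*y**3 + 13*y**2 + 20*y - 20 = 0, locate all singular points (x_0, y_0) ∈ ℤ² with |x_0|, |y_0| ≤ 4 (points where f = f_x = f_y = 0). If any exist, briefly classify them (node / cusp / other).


Singular points: {(-2, -2)}; classification: cusp.

Compute partial derivatives:
  f_x = -9*x**2 - 4*x*y - 44*x - 8*y - 52.
  f_y = -2*x**2 - 8*x + 6*y**2 + 26*y + 20.
Scan x_0 ∈ {−4, ..., 4}. For each x_0, f_y(x_0, y) is a polynomial in y; find its integer roots y ∈ {−4, ..., 4}, then test f_x and f at those candidates.
  x = -4: f_y(-4, y) = 6*y**2 + 26*y + 20; vanishes at y ∈ {-1}. (-4, -1): f_x = -28 ≠ 0.
  x = -3: f_y(-3, y) = 6*y**2 + 26*y + 26; no integer root y with |y| ≤ 4.
  x = -2: f_y(-2, y) = 6*y**2 + 26*y + 28; vanishes at y ∈ {-2}. (-2, -2): f_x = 0, f = 0 — SINGULAR.
  x = -1: f_y(-1, y) = 6*y**2 + 26*y + 26; no integer root y with |y| ≤ 4.
  x = 0: f_y(0, y) = 6*y**2 + 26*y + 20; vanishes at y ∈ {-1}. (0, -1): f_x = -44 ≠ 0.
  x = 1: f_y(1, y) = 6*y**2 + 26*y + 10; no integer root y with |y| ≤ 4.
  x = 2: f_y(2, y) = 6*y**2 + 26*y - 4; no integer root y with |y| ≤ 4.
  x = 3: f_y(3, y) = 6*y**2 + 26*y - 22; no integer root y with |y| ≤ 4.
  x = 4: f_y(4, y) = 6*y**2 + 26*y - 44; no integer root y with |y| ≤ 4.
Only singular point on the grid: (-2, -2).
Classify: substitute x = -2 + u, y = -2 + v and expand: f = -3*u**3 - 2*u**2*v + 2*v**3 + v**2.
No constant or linear terms (consistent with a singular point). Quadratic part: v**2. Cubic part: -3*u**3 - 2*u**2*v + 2*v**3.
The quadratic part v**2 is a perfect square, so there is a single (double) tangent line v = 0, i.e. y = -2. Restricting the cubic part to that line (v = 0) leaves -3*u**3 ≠ 0, so f is not divisible by v and the branch is v² ≈ 3*u**3 to lowest order — this is a cusp.
Classification: cusp.


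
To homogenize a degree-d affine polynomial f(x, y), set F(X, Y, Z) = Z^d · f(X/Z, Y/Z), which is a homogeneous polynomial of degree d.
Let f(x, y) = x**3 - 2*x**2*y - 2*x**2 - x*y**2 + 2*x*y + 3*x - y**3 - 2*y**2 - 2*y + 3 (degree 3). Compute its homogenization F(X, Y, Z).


F(X, Y, Z) = X**3 - 2*X**2*Y - 2*X**2*Z - X*Y**2 + 2*X*Y*Z + 3*X*Z**2 - Y**3 - 2*Y**2*Z - 2*Y*Z**2 + 3*Z**3

deg(f) = 3.
Substitute x = X/Z, y = Y/Z into f, then multiply by Z^3.
  monomial 1·x^3·y^0 ↦ 1·X^3·Y^0·Z^0.
  monomial -2·x^2·y^1 ↦ -2·X^2·Y^1·Z^0.
  monomial -2·x^2·y^0 ↦ -2·X^2·Y^0·Z^1.
  monomial -1·x^1·y^2 ↦ -1·X^1·Y^2·Z^0.
  monomial 2·x^1·y^1 ↦ 2·X^1·Y^1·Z^1.
  monomial 3·x^1·y^0 ↦ 3·X^1·Y^0·Z^2.
  monomial -1·x^0·y^3 ↦ -1·X^0·Y^3·Z^0.
  monomial -2·x^0·y^2 ↦ -2·X^0·Y^2·Z^1.
  monomial -2·x^0·y^1 ↦ -2·X^0·Y^1·Z^2.
  monomial 3·x^0·y^0 ↦ 3·X^0·Y^0·Z^3.
Collecting: F(X, Y, Z) = X**3 - 2*X**2*Y - 2*X**2*Z - X*Y**2 + 2*X*Y*Z + 3*X*Z**2 - Y**3 - 2*Y**2*Z - 2*Y*Z**2 + 3*Z**3.


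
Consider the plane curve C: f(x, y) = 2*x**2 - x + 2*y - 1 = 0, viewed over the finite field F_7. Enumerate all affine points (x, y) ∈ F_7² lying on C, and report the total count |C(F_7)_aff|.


Affine F_7-points: {(0, 4), (1, 0), (2, 1), (3, 0), (4, 4), (5, 6), (6, 6)}; count = 7.

For each of the 49 pairs (x, y) ∈ F_7², evaluate f(x, y) mod 7. Record the zeros.
  x = 0: [0↦6, 1↦1, 2↦3, 3↦5, 4↦0, 5↦2, 6↦4]  zeros at y ∈ {4}
  x = 1: [0↦0, 1↦2, 2↦4, 3↦6, 4↦1, 5↦3, 6↦5]  zeros at y ∈ {0}
  x = 2: [0↦5, 1↦0, 2↦2, 3↦4, 4↦6, 5↦1, 6↦3]  zeros at y ∈ {1}
  x = 3: [0↦0, 1↦2, 2↦4, 3↦6, 4↦1, 5↦3, 6↦5]  zeros at y ∈ {0}
  x = 4: [0↦6, 1↦1, 2↦3, 3↦5, 4↦0, 5↦2, 6↦4]  zeros at y ∈ {4}
  x = 5: [0↦2, 1↦4, 2↦6, 3↦1, 4↦3, 5↦5, 6↦0]  zeros at y ∈ {6}
  x = 6: [0↦2, 1↦4, 2↦6, 3↦1, 4↦3, 5↦5, 6↦0]  zeros at y ∈ {6}
Collecting zeros: affine points = {(0, 4), (1, 0), (2, 1), (3, 0), (4, 4), (5, 6), (6, 6)}.
Total count |C(F_7)_aff| = 7.


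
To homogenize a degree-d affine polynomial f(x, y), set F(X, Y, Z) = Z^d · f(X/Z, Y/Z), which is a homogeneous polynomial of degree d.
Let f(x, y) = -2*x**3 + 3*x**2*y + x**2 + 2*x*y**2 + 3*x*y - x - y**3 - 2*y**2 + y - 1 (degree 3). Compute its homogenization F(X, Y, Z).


F(X, Y, Z) = -2*X**3 + 3*X**2*Y + X**2*Z + 2*X*Y**2 + 3*X*Y*Z - X*Z**2 - Y**3 - 2*Y**2*Z + Y*Z**2 - Z**3

deg(f) = 3.
Substitute x = X/Z, y = Y/Z into f, then multiply by Z^3.
  monomial -2·x^3·y^0 ↦ -2·X^3·Y^0·Z^0.
  monomial 3·x^2·y^1 ↦ 3·X^2·Y^1·Z^0.
  monomial 1·x^2·y^0 ↦ 1·X^2·Y^0·Z^1.
  monomial 2·x^1·y^2 ↦ 2·X^1·Y^2·Z^0.
  monomial 3·x^1·y^1 ↦ 3·X^1·Y^1·Z^1.
  monomial -1·x^1·y^0 ↦ -1·X^1·Y^0·Z^2.
  monomial -1·x^0·y^3 ↦ -1·X^0·Y^3·Z^0.
  monomial -2·x^0·y^2 ↦ -2·X^0·Y^2·Z^1.
  monomial 1·x^0·y^1 ↦ 1·X^0·Y^1·Z^2.
  monomial -1·x^0·y^0 ↦ -1·X^0·Y^0·Z^3.
Collecting: F(X, Y, Z) = -2*X**3 + 3*X**2*Y + X**2*Z + 2*X*Y**2 + 3*X*Y*Z - X*Z**2 - Y**3 - 2*Y**2*Z + Y*Z**2 - Z**3.


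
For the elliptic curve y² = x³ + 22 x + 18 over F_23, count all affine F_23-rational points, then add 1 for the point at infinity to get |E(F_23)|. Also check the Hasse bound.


Affine points = {(0, 8), (0, 15), (1, 8), (1, 15), (2, 1), (2, 22), (4, 3), (4, 20), (5, 0), (7, 3), (7, 20), (8, 4), (8, 19), (9, 5), (9, 18), (11, 2), (11, 21), (12, 3), (12, 20), (16, 2), (16, 21), (18, 6), (18, 17), (19, 2), (19, 21), (21, 9), (21, 14), (22, 8), (22, 15)}; affine count = 29; |E(F_23)| = 30.

Discriminant check: Δ ∝ 4a³ + 27b² = 4·22³ + 27·18² = 4·10648 + 27·324 ≡ 4 (mod 23). Nonzero ⇒ E is nonsingular.
For each x ∈ F_23, compute rhs = x³ + 22·x + 18 mod 23, then count y ∈ F_23 with y² ≡ rhs.
  x = 0: rhs = 18, matching y values: 8, 15 (2 points).
  x = 1: rhs = 18, matching y values: 8, 15 (2 points).
  x = 2: rhs = 1, matching y values: 1, 22 (2 points).
  x = 3: rhs = 19, matching y values: none (0 points).
  x = 4: rhs = 9, matching y values: 3, 20 (2 points).
  x = 5: rhs = 0, matching y values: 0 (1 points).
  x = 6: rhs = 21, matching y values: none (0 points).
  x = 7: rhs = 9, matching y values: 3, 20 (2 points).
  x = 8: rhs = 16, matching y values: 4, 19 (2 points).
  x = 9: rhs = 2, matching y values: 5, 18 (2 points).
  x = 10: rhs = 19, matching y values: none (0 points).
  x = 11: rhs = 4, matching y values: 2, 21 (2 points).
  x = 12: rhs = 9, matching y values: 3, 20 (2 points).
  x = 13: rhs = 17, matching y values: none (0 points).
  x = 14: rhs = 11, matching y values: none (0 points).
  x = 15: rhs = 20, matching y values: none (0 points).
  x = 16: rhs = 4, matching y values: 2, 21 (2 points).
  x = 17: rhs = 15, matching y values: none (0 points).
  x = 18: rhs = 13, matching y values: 6, 17 (2 points).
  x = 19: rhs = 4, matching y values: 2, 21 (2 points).
  x = 20: rhs = 17, matching y values: none (0 points).
  x = 21: rhs = 12, matching y values: 9, 14 (2 points).
  x = 22: rhs = 18, matching y values: 8, 15 (2 points).
Total affine count: 29.
Full point count |E(F_23)| = 29 + 1 = 30.
Hasse bound: |30 − (23+1)| = |6| = 6 ≤ 2√23 ≈ 9.5917 ✓.
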